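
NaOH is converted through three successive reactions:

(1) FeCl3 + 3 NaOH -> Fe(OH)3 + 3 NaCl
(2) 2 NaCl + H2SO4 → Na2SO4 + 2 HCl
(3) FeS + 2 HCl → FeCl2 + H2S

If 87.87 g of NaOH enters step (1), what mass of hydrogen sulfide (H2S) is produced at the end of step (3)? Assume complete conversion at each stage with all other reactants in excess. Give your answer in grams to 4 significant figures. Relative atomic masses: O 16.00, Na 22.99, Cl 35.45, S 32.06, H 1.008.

M(NaOH) = 22.99 + 16.00 + 1.008 = 39.998 g/mol.
M(H2S) = 2(1.008) + 32.06 = 34.076 g/mol.
n(NaOH) = 87.87 / 39.998 = 2.1969 mol.
Reaction (1): NaOH→NaCl ratio 3:3 ⇒ n(NaCl) = 2.1969 mol.
Reaction (2): NaCl→HCl ratio 2:2 ⇒ n(HCl) = 2.1969 mol.
Reaction (3): HCl→H2S ratio 2:1 ⇒ n(H2S) = 1.0984 mol.
Mass of H2S = 1.0984 × 34.076 = 37.430 g.

37.43 g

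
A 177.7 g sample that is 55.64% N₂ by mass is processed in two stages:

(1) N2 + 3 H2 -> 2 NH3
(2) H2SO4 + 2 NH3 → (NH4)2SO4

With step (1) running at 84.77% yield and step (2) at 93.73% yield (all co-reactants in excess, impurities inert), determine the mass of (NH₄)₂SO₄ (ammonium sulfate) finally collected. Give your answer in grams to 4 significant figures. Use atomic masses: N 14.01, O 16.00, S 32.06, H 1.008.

Pure N2 = 177.7 × 0.5564 = 98.872 g.
M(N2) = 2(14.01) = 28.02 g/mol.
M((NH4)2SO4) = 2(14.01) + 8(1.008) + 32.06 + 4(16.00) = 132.144 g/mol.
n(N2) = 98.872 / 28.02 = 3.5286 mol.
Step 1 (N2:NH3 = 1:2): theoretical n(NH3) = 7.0573 mol; at 84.77% yield, n(NH3) = 5.9824 mol.
Step 2 (NH3:(NH4)2SO4 = 2:1): theoretical n((NH4)2SO4) = 2.9912 mol, so theoretical mass = 2.9912 × 132.144 = 395.27 g.
At 93.73% yield, actual mass of (NH4)2SO4 = 395.27 × 0.9373 = 370.49 g.

370.5 g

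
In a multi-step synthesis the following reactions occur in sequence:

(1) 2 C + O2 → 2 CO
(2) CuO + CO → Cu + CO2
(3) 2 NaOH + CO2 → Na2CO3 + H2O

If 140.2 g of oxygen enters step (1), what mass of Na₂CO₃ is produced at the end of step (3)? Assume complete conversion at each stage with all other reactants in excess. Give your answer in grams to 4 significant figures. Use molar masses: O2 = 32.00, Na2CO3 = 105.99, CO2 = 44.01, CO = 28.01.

n(O2) = 140.2 / 32.00 = 4.3812 mol.
Reaction (1): O2→CO ratio 1:2 ⇒ n(CO) = 8.7625 mol.
Reaction (2): CO→CO2 ratio 1:1 ⇒ n(CO2) = 8.7625 mol.
Reaction (3): CO2→Na2CO3 ratio 1:1 ⇒ n(Na2CO3) = 8.7625 mol.
Mass of Na2CO3 = 8.7625 × 105.99 = 928.74 g.

928.7 g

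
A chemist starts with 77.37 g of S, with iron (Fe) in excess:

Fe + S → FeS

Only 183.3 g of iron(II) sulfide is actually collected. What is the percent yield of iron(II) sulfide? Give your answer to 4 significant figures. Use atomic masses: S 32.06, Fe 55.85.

86.40 %

M(S) = 32.06 g/mol.
M(FeS) = 55.85 + 32.06 = 87.91 g/mol.
n(S) = 77.370 g / 32.06 g/mol = 2.4133 mol.
From the equation the S:FeS mole ratio is 1:1, so n(FeS) = 2.4133 × 1/1 = 2.4133 mol.
Mass of FeS = 2.4133 mol × 87.91 g/mol = 212.15 g.
This is the theoretical yield. Percent yield = 183.3 g / 212.15 g × 100% = 86.400%.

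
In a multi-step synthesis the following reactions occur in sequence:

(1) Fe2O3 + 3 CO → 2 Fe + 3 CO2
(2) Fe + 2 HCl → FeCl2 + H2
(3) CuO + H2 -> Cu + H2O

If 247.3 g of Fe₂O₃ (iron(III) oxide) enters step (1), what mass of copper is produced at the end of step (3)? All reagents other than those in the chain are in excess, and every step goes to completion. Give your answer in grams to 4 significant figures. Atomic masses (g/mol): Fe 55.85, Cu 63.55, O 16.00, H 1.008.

M(Fe2O3) = 2(55.85) + 3(16.00) = 159.70 g/mol.
M(Cu) = 63.55 g/mol.
n(Fe2O3) = 247.3 / 159.70 = 1.5485 mol.
Reaction (1): Fe2O3→Fe ratio 1:2 ⇒ n(Fe) = 3.0971 mol.
Reaction (2): Fe→H2 ratio 1:1 ⇒ n(H2) = 3.0971 mol.
Reaction (3): H2→Cu ratio 1:1 ⇒ n(Cu) = 3.0971 mol.
Mass of Cu = 3.0971 × 63.55 = 196.82 g.

196.8 g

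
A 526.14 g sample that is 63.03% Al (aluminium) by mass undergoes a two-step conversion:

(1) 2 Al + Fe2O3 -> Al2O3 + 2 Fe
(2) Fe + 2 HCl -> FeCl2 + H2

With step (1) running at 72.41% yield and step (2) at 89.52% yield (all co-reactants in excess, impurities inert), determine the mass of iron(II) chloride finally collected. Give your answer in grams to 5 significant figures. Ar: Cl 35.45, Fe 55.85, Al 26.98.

Pure Al = 526.14 × 0.6303 = 331.626 g.
M(Al) = 26.98 g/mol.
M(FeCl2) = 55.85 + 2(35.45) = 126.75 g/mol.
n(Al) = 331.626 / 26.98 = 12.2916 mol.
Step 1 (Al:Fe = 2:2): theoretical n(Fe) = 12.2916 mol; at 72.41% yield, n(Fe) = 8.90031 mol.
Step 2 (Fe:FeCl2 = 1:1): theoretical n(FeCl2) = 8.90031 mol, so theoretical mass = 8.90031 × 126.75 = 1128.11 g.
At 89.52% yield, actual mass of FeCl2 = 1128.11 × 0.8952 = 1009.89 g.

1009.9 g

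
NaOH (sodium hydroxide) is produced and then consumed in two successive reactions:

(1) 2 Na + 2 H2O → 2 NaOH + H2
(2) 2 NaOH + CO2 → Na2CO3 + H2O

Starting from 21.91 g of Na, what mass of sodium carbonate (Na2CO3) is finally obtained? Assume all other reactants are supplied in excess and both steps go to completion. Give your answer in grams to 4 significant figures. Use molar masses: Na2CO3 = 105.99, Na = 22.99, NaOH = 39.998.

50.51 g

n(Na) = 21.910 / 22.99 = 0.95302 mol.
Step 1 gives a 2:2 ratio of Na to NaOH, so n(NaOH) = 0.95302 mol.
In step 2 the NaOH:Na2CO3 ratio is 2:1, so n(Na2CO3) = 0.47651 mol.
Mass of Na2CO3 = 0.47651 × 105.99 = 50.505 g.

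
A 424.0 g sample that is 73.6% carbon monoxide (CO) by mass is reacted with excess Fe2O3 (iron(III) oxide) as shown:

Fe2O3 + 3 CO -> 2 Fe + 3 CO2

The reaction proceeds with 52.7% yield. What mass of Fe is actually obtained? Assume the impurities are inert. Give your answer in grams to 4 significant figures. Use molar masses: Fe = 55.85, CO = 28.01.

218.6 g

Pure CO available = 424.0 g × 0.736 = 312.06 g.
n(CO) = 312.06 g / 28.01 g/mol = 11.141 mol.
From the equation the CO:Fe mole ratio is 3:2, so n(Fe) = 11.141 × 2/3 = 7.4274 mol.
Mass of Fe = 7.4274 mol × 55.85 g/mol = 414.82 g.
Actual mass collected = 414.82 g × 0.527 = 218.61 g.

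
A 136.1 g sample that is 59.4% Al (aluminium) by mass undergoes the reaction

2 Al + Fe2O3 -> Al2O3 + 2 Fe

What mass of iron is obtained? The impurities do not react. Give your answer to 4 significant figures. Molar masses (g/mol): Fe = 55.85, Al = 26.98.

Mass of pure Al = 136.1 g × 0.594 = 80.843 g.
n(Al) = 80.843 g / 26.98 g/mol = 2.9964 mol.
From the equation the Al:Fe mole ratio is 2:2, so n(Fe) = 2.9964 × 2/2 = 2.9964 mol.
Mass of Fe = 2.9964 mol × 55.85 g/mol = 167.35 g.

167.4 g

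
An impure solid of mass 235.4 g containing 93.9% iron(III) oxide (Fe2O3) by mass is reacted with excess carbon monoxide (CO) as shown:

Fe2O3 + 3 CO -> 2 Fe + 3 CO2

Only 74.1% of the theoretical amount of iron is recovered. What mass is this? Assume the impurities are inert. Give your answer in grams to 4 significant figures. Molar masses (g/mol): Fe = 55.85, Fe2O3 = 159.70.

114.6 g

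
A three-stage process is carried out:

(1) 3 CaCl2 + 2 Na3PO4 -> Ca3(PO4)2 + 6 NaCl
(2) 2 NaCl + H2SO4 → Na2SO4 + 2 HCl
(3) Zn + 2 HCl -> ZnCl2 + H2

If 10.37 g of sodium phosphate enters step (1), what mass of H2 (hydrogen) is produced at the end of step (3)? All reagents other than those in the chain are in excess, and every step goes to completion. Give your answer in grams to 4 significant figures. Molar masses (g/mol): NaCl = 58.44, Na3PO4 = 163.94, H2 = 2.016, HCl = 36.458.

0.1913 g

n(Na3PO4) = 10.37 / 163.94 = 0.063255 mol.
Reaction (1): Na3PO4→NaCl ratio 2:6 ⇒ n(NaCl) = 0.18976 mol.
Reaction (2): NaCl→HCl ratio 2:2 ⇒ n(HCl) = 0.18976 mol.
Reaction (3): HCl→H2 ratio 2:1 ⇒ n(H2) = 0.094882 mol.
Mass of H2 = 0.094882 × 2.016 = 0.19128 g.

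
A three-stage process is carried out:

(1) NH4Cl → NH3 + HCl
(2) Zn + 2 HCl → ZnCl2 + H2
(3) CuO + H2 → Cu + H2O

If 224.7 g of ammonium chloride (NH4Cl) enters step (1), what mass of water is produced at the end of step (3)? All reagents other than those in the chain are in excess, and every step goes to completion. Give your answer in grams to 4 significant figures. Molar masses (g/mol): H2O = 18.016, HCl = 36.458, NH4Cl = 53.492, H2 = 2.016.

37.84 g

n(NH4Cl) = 224.7 / 53.492 = 4.2006 mol.
Reaction (1): NH4Cl→HCl ratio 1:1 ⇒ n(HCl) = 4.2006 mol.
Reaction (2): HCl→H2 ratio 2:1 ⇒ n(H2) = 2.1003 mol.
Reaction (3): H2→H2O ratio 1:1 ⇒ n(H2O) = 2.1003 mol.
Mass of H2O = 2.1003 × 18.016 = 37.839 g.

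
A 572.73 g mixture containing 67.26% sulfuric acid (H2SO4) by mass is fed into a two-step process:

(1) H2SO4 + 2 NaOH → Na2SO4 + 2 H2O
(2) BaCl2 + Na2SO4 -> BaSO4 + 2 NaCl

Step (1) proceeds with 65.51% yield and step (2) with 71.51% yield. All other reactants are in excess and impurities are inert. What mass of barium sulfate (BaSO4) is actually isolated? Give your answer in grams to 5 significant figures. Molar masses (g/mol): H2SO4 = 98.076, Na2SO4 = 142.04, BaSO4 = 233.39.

429.44 g

Pure H2SO4 = 572.73 × 0.6726 = 385.218 g.
n(H2SO4) = 385.218 / 98.076 = 3.92775 mol.
Step 1 (H2SO4:Na2SO4 = 1:1): theoretical n(Na2SO4) = 3.92775 mol; at 65.51% yield, n(Na2SO4) = 2.57307 mol.
Step 2 (Na2SO4:BaSO4 = 1:1): theoretical n(BaSO4) = 2.57307 mol, so theoretical mass = 2.57307 × 233.39 = 600.529 g.
At 71.51% yield, actual mass of BaSO4 = 600.529 × 0.7151 = 429.438 g.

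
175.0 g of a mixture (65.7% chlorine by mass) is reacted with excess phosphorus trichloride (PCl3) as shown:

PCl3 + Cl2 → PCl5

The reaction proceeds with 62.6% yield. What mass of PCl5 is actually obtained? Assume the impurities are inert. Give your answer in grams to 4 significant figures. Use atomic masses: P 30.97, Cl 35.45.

211.4 g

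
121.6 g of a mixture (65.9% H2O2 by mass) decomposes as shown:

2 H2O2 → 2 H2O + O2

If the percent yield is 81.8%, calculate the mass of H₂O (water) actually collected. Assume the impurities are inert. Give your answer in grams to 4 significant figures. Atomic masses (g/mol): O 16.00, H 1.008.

34.72 g

Pure H2O2 available = 121.6 g × 0.659 = 80.134 g.
M(H2O2) = 2(1.008) + 2(16.00) = 34.016 g/mol.
M(H2O) = 2(1.008) + 16.00 = 18.016 g/mol.
n(H2O2) = 80.134 g / 34.016 g/mol = 2.3558 mol.
From the equation the H2O2:H2O mole ratio is 2:2, so n(H2O) = 2.3558 × 2/2 = 2.3558 mol.
Mass of H2O = 2.3558 mol × 18.016 g/mol = 42.442 g.
Actual mass collected = 42.442 g × 0.818 = 34.717 g.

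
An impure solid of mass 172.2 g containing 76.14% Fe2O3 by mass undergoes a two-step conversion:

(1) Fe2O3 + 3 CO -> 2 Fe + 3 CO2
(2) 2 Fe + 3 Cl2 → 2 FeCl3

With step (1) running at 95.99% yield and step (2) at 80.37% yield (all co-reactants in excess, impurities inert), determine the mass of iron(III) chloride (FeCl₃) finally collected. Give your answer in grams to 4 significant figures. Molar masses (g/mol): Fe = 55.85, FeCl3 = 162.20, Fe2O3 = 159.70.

Pure Fe2O3 = 172.2 × 0.7614 = 131.11 g.
n(Fe2O3) = 131.11 / 159.70 = 0.82100 mol.
Step 1 (Fe2O3:Fe = 1:2): theoretical n(Fe) = 1.6420 mol; at 95.99% yield, n(Fe) = 1.5761 mol.
Step 2 (Fe:FeCl3 = 2:2): theoretical n(FeCl3) = 1.5761 mol, so theoretical mass = 1.5761 × 162.20 = 255.65 g.
At 80.37% yield, actual mass of FeCl3 = 255.65 × 0.8037 = 205.47 g.

205.5 g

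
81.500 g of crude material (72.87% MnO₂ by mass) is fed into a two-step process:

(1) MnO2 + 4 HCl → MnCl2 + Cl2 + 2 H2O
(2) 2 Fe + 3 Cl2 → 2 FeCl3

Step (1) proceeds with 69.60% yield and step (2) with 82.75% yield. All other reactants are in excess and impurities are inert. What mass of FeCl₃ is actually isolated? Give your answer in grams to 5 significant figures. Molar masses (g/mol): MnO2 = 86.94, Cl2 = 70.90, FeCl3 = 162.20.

Pure MnO2 = 81.500 × 0.7287 = 59.3891 g.
n(MnO2) = 59.3891 / 86.94 = 0.683104 mol.
Step 1 (MnO2:Cl2 = 1:1): theoretical n(Cl2) = 0.683104 mol; at 69.60% yield, n(Cl2) = 0.475440 mol.
Step 2 (Cl2:FeCl3 = 3:2): theoretical n(FeCl3) = 0.316960 mol, so theoretical mass = 0.316960 × 162.20 = 51.4109 g.
At 82.75% yield, actual mass of FeCl3 = 51.4109 × 0.8275 = 42.5426 g.

42.543 g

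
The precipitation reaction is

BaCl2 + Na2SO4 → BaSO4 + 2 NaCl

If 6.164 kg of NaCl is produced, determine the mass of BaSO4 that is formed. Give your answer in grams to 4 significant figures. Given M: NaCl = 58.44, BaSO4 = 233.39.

12310 g

Convert: 6.164 kg = 6164.0 g.
n(NaCl) = 6164.0 g / 58.44 g/mol = 105.48 mol.
From the equation the NaCl:BaSO4 mole ratio is 2:1, so n(BaSO4) = 105.48 × 1/2 = 52.738 mol.
Mass of BaSO4 = 52.738 mol × 233.39 g/mol = 12308 g.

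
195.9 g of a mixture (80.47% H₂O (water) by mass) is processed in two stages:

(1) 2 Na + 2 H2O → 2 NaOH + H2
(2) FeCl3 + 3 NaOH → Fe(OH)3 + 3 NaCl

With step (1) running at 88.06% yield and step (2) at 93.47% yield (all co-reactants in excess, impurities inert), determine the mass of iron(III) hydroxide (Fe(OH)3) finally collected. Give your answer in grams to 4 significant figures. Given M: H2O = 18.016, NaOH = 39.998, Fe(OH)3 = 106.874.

256.6 g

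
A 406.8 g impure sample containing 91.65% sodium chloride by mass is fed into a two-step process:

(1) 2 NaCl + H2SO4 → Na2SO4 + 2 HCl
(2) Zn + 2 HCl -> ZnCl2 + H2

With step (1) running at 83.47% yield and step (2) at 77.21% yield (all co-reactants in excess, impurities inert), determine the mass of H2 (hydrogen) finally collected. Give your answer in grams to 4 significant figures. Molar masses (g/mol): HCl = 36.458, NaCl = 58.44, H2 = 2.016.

Pure NaCl = 406.8 × 0.9165 = 372.83 g.
n(NaCl) = 372.83 / 58.44 = 6.3797 mol.
Step 1 (NaCl:HCl = 2:2): theoretical n(HCl) = 6.3797 mol; at 83.47% yield, n(HCl) = 5.3252 mol.
Step 2 (HCl:H2 = 2:1): theoretical n(H2) = 2.6626 mol, so theoretical mass = 2.6626 × 2.016 = 5.3678 g.
At 77.21% yield, actual mass of H2 = 5.3678 × 0.7721 = 4.1445 g.

4.144 g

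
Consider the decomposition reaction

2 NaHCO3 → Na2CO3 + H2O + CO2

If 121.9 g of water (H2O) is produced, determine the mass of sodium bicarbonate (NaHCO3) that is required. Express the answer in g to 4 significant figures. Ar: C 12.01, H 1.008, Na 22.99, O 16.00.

M(H2O) = 2(1.008) + 16.00 = 18.016 g/mol.
M(NaHCO3) = 22.99 + 1.008 + 12.01 + 3(16.00) = 84.008 g/mol.
n(H2O) = 121.90 g / 18.016 g/mol = 6.7662 mol.
From the equation the H2O:NaHCO3 mole ratio is 1:2, so n(NaHCO3) = 6.7662 × 2/1 = 13.532 mol.
Mass of NaHCO3 = 13.532 mol × 84.008 g/mol = 1136.8 g.

1137 g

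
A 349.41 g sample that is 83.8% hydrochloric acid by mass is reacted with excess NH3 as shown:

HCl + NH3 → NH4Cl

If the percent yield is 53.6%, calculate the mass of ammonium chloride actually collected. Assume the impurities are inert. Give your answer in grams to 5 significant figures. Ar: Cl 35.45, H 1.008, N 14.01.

Pure HCl available = 349.41 g × 0.838 = 292.806 g.
M(HCl) = 1.008 + 35.45 = 36.458 g/mol.
M(NH4Cl) = 14.01 + 4(1.008) + 35.45 = 53.492 g/mol.
n(HCl) = 292.806 g / 36.458 g/mol = 8.03131 mol.
From the equation the HCl:NH4Cl mole ratio is 1:1, so n(NH4Cl) = 8.03131 × 1/1 = 8.03131 mol.
Mass of NH4Cl = 8.03131 mol × 53.492 g/mol = 429.611 g.
Actual mass collected = 429.611 g × 0.536 = 230.271 g.

230.27 g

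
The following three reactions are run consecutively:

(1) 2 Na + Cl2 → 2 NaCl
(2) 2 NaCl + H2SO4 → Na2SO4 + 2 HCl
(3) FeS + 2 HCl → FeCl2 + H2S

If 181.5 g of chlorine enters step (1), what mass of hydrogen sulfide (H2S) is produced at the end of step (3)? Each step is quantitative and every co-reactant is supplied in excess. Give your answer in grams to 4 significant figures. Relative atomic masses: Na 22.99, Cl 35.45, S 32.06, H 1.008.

M(Cl2) = 2(35.45) = 70.90 g/mol.
M(H2S) = 2(1.008) + 32.06 = 34.076 g/mol.
n(Cl2) = 181.5 / 70.90 = 2.5599 mol.
Reaction (1): Cl2→NaCl ratio 1:2 ⇒ n(NaCl) = 5.1199 mol.
Reaction (2): NaCl→HCl ratio 2:2 ⇒ n(HCl) = 5.1199 mol.
Reaction (3): HCl→H2S ratio 2:1 ⇒ n(H2S) = 2.5599 mol.
Mass of H2S = 2.5599 × 34.076 = 87.233 g.

87.23 g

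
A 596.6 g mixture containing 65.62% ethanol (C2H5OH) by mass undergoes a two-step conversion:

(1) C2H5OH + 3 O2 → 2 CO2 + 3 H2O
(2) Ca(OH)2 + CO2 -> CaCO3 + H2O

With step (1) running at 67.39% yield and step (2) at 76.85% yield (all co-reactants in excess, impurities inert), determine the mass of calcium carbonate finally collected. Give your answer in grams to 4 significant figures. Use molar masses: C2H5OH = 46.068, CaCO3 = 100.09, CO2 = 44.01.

881.0 g

Pure C2H5OH = 596.6 × 0.6562 = 391.49 g.
n(C2H5OH) = 391.49 / 46.068 = 8.4981 mol.
Step 1 (C2H5OH:CO2 = 1:2): theoretical n(CO2) = 16.996 mol; at 67.39% yield, n(CO2) = 11.454 mol.
Step 2 (CO2:CaCO3 = 1:1): theoretical n(CaCO3) = 11.454 mol, so theoretical mass = 11.454 × 100.09 = 1146.4 g.
At 76.85% yield, actual mass of CaCO3 = 1146.4 × 0.7685 = 881.01 g.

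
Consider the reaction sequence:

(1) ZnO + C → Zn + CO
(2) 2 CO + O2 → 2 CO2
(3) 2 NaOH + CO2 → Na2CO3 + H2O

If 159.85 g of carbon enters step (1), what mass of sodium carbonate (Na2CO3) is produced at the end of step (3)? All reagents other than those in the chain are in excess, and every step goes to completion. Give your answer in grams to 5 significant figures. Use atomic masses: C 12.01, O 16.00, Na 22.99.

1410.7 g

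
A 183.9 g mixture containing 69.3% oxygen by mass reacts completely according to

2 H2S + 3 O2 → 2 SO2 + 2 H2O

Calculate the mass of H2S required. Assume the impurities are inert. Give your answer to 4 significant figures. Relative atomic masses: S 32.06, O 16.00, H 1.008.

90.47 g

Mass of pure O2 = 183.9 g × 0.693 = 127.44 g.
M(O2) = 2(16.00) = 32.00 g/mol.
M(H2S) = 2(1.008) + 32.06 = 34.076 g/mol.
n(O2) = 127.44 g / 32.00 g/mol = 3.9826 mol.
From the equation the O2:H2S mole ratio is 3:2, so n(H2S) = 3.9826 × 2/3 = 2.6551 mol.
Mass of H2S = 2.6551 mol × 34.076 g/mol = 90.474 g.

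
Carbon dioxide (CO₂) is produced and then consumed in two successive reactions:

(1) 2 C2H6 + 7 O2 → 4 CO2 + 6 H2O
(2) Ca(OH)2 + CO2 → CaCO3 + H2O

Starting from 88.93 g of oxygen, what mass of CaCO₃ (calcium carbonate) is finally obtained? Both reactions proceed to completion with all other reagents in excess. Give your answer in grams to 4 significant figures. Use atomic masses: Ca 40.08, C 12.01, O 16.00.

158.9 g

M(O2) = 2(16.00) = 32.00 g/mol.
M(CaCO3) = 40.08 + 12.01 + 3(16.00) = 100.09 g/mol.
n(O2) = 88.930 / 32.00 = 2.7791 mol.
Step 1 gives a 7:4 ratio of O2 to CO2, so n(CO2) = 1.5880 mol.
In step 2 the CO2:CaCO3 ratio is 1:1, so n(CaCO3) = 1.5880 mol.
Mass of CaCO3 = 1.5880 × 100.09 = 158.95 g.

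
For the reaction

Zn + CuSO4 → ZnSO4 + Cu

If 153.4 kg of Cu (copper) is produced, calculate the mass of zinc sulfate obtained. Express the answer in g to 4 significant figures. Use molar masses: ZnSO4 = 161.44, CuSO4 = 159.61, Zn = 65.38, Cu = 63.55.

389700 g

Convert: 153.4 kg = 153400 g.
n(Cu) = 153400 g / 63.55 g/mol = 2413.8 mol.
From the equation the Cu:ZnSO4 mole ratio is 1:1, so n(ZnSO4) = 2413.8 × 1/1 = 2413.8 mol.
Mass of ZnSO4 = 2413.8 mol × 161.44 g/mol = 389690 g.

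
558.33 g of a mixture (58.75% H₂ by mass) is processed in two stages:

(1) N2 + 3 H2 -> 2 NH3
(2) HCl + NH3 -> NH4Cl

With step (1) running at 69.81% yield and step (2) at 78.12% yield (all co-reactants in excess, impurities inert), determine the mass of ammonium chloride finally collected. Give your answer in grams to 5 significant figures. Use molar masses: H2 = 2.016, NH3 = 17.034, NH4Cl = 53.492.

Pure H2 = 558.33 × 0.5875 = 328.019 g.
n(H2) = 328.019 / 2.016 = 162.708 mol.
Step 1 (H2:NH3 = 3:2): theoretical n(NH3) = 108.472 mol; at 69.81% yield, n(NH3) = 75.7242 mol.
Step 2 (NH3:NH4Cl = 1:1): theoretical n(NH4Cl) = 75.7242 mol, so theoretical mass = 75.7242 × 53.492 = 4050.64 g.
At 78.12% yield, actual mass of NH4Cl = 4050.64 × 0.7812 = 3164.36 g.

3164.4 g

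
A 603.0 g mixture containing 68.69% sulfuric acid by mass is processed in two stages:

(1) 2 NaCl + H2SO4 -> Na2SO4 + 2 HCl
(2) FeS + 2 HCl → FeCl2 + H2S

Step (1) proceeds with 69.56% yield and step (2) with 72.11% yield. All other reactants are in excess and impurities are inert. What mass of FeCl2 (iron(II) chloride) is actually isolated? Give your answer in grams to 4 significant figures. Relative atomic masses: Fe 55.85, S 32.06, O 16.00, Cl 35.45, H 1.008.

268.5 g

Pure H2SO4 = 603.0 × 0.6869 = 414.20 g.
M(H2SO4) = 2(1.008) + 32.06 + 4(16.00) = 98.076 g/mol.
M(FeCl2) = 55.85 + 2(35.45) = 126.75 g/mol.
n(H2SO4) = 414.20 / 98.076 = 4.2233 mol.
Step 1 (H2SO4:HCl = 1:2): theoretical n(HCl) = 8.4465 mol; at 69.56% yield, n(HCl) = 5.8754 mol.
Step 2 (HCl:FeCl2 = 2:1): theoretical n(FeCl2) = 2.9377 mol, so theoretical mass = 2.9377 × 126.75 = 372.35 g.
At 72.11% yield, actual mass of FeCl2 = 372.35 × 0.7211 = 268.50 g.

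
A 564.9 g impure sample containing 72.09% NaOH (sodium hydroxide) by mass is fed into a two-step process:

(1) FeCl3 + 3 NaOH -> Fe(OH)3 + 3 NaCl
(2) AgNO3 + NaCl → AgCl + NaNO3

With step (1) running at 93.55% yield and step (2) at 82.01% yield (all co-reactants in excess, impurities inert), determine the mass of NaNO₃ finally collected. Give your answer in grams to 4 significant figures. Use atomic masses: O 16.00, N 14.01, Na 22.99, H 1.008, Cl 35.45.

664.0 g

Pure NaOH = 564.9 × 0.7209 = 407.24 g.
M(NaOH) = 22.99 + 16.00 + 1.008 = 39.998 g/mol.
M(NaNO3) = 22.99 + 14.01 + 3(16.00) = 85.00 g/mol.
n(NaOH) = 407.24 / 39.998 = 10.181 mol.
Step 1 (NaOH:NaCl = 3:3): theoretical n(NaCl) = 10.181 mol; at 93.55% yield, n(NaCl) = 9.5247 mol.
Step 2 (NaCl:NaNO3 = 1:1): theoretical n(NaNO3) = 9.5247 mol, so theoretical mass = 9.5247 × 85.00 = 809.60 g.
At 82.01% yield, actual mass of NaNO3 = 809.60 × 0.8201 = 663.95 g.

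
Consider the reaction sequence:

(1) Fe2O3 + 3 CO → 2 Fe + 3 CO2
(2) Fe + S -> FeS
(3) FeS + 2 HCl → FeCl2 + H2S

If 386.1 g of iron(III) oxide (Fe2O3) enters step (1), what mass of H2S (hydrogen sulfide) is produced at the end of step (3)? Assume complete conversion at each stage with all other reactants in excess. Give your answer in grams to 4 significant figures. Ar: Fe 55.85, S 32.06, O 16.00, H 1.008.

164.8 g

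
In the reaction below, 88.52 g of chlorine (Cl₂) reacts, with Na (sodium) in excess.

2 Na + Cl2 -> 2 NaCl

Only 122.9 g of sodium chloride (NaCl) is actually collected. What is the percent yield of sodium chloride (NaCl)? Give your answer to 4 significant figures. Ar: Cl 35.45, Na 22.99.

84.22 %

M(Cl2) = 2(35.45) = 70.90 g/mol.
M(NaCl) = 22.99 + 35.45 = 58.44 g/mol.
n(Cl2) = 88.520 g / 70.90 g/mol = 1.2485 mol.
From the equation the Cl2:NaCl mole ratio is 1:2, so n(NaCl) = 1.2485 × 2/1 = 2.4970 mol.
Mass of NaCl = 2.4970 mol × 58.44 g/mol = 145.93 g.
This is the theoretical yield. Percent yield = 122.9 g / 145.93 g × 100% = 84.220%.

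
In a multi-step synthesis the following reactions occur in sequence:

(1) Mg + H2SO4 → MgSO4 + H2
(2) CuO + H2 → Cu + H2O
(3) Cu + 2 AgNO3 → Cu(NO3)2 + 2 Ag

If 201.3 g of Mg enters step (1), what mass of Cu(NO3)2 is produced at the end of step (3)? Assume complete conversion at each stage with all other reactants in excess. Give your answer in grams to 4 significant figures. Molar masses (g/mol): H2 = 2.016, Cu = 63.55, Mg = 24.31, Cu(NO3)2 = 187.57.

1553 g

n(Mg) = 201.3 / 24.31 = 8.2805 mol.
Reaction (1): Mg→H2 ratio 1:1 ⇒ n(H2) = 8.2805 mol.
Reaction (2): H2→Cu ratio 1:1 ⇒ n(Cu) = 8.2805 mol.
Reaction (3): Cu→Cu(NO3)2 ratio 1:1 ⇒ n(Cu(NO3)2) = 8.2805 mol.
Mass of Cu(NO3)2 = 8.2805 × 187.57 = 1553.2 g.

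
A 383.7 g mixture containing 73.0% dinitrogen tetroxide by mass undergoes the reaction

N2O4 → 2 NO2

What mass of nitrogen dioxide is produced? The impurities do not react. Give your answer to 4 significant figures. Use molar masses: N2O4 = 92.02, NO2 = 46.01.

Mass of pure N2O4 = 383.7 g × 0.730 = 280.10 g.
n(N2O4) = 280.10 g / 92.02 g/mol = 3.0439 mol.
From the equation the N2O4:NO2 mole ratio is 1:2, so n(NO2) = 3.0439 × 2/1 = 6.0878 mol.
Mass of NO2 = 6.0878 mol × 46.01 g/mol = 280.10 g.

280.1 g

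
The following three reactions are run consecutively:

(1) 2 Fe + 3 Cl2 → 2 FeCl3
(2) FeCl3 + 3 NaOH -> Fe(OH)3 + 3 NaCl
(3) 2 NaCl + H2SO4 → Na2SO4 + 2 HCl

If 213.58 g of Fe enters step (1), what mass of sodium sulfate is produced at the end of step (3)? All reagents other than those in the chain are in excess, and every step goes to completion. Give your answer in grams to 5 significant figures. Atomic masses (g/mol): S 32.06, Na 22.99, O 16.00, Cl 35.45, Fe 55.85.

814.78 g

M(Fe) = 55.85 g/mol.
M(Na2SO4) = 2(22.99) + 32.06 + 4(16.00) = 142.04 g/mol.
n(Fe) = 213.58 / 55.85 = 3.82417 mol.
Reaction (1): Fe→FeCl3 ratio 2:2 ⇒ n(FeCl3) = 3.82417 mol.
Reaction (2): FeCl3→NaCl ratio 1:3 ⇒ n(NaCl) = 11.4725 mol.
Reaction (3): NaCl→Na2SO4 ratio 2:1 ⇒ n(Na2SO4) = 5.73626 mol.
Mass of Na2SO4 = 5.73626 × 142.04 = 814.778 g.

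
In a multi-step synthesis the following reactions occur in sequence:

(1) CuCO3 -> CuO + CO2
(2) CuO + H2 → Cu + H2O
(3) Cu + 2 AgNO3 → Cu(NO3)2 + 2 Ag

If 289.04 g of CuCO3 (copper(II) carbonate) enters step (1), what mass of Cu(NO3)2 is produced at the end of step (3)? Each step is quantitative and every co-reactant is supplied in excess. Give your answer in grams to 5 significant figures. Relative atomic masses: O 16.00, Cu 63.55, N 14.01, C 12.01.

438.78 g

M(CuCO3) = 63.55 + 12.01 + 3(16.00) = 123.56 g/mol.
M(Cu(NO3)2) = 63.55 + 2(14.01) + 6(16.00) = 187.57 g/mol.
n(CuCO3) = 289.04 / 123.56 = 2.33927 mol.
Reaction (1): CuCO3→CuO ratio 1:1 ⇒ n(CuO) = 2.33927 mol.
Reaction (2): CuO→Cu ratio 1:1 ⇒ n(Cu) = 2.33927 mol.
Reaction (3): Cu→Cu(NO3)2 ratio 1:1 ⇒ n(Cu(NO3)2) = 2.33927 mol.
Mass of Cu(NO3)2 = 2.33927 × 187.57 = 438.777 g.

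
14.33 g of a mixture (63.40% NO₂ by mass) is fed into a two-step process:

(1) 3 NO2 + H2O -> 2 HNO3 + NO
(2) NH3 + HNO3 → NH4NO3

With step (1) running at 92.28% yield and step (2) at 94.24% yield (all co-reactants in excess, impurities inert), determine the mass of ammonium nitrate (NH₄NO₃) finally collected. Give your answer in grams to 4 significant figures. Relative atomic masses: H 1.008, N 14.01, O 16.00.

Pure NO2 = 14.33 × 0.6340 = 9.0852 g.
M(NO2) = 14.01 + 2(16.00) = 46.01 g/mol.
M(NH4NO3) = 2(14.01) + 4(1.008) + 3(16.00) = 80.052 g/mol.
n(NO2) = 9.0852 / 46.01 = 0.19746 mol.
Step 1 (NO2:HNO3 = 3:2): theoretical n(HNO3) = 0.13164 mol; at 92.28% yield, n(HNO3) = 0.12148 mol.
Step 2 (HNO3:NH4NO3 = 1:1): theoretical n(NH4NO3) = 0.12148 mol, so theoretical mass = 0.12148 × 80.052 = 9.7246 g.
At 94.24% yield, actual mass of NH4NO3 = 9.7246 × 0.9424 = 9.1645 g.

9.164 g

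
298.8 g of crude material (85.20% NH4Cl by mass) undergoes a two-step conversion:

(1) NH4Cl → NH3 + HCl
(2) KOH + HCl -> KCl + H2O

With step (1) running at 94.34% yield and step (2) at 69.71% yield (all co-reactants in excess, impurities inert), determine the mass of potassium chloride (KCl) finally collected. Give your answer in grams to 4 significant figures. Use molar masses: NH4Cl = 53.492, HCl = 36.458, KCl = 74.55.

233.3 g

Pure NH4Cl = 298.8 × 0.8520 = 254.58 g.
n(NH4Cl) = 254.58 / 53.492 = 4.7592 mol.
Step 1 (NH4Cl:HCl = 1:1): theoretical n(HCl) = 4.7592 mol; at 94.34% yield, n(HCl) = 4.4898 mol.
Step 2 (HCl:KCl = 1:1): theoretical n(KCl) = 4.4898 mol, so theoretical mass = 4.4898 × 74.55 = 334.71 g.
At 69.71% yield, actual mass of KCl = 334.71 × 0.6971 = 233.33 g.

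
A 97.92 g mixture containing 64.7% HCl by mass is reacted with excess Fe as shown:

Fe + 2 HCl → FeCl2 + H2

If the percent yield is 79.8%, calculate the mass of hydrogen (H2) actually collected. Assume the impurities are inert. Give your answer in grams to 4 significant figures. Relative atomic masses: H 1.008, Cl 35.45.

Pure HCl available = 97.92 g × 0.647 = 63.354 g.
M(HCl) = 1.008 + 35.45 = 36.458 g/mol.
M(H2) = 2(1.008) = 2.016 g/mol.
n(HCl) = 63.354 g / 36.458 g/mol = 1.7377 mol.
From the equation the HCl:H2 mole ratio is 2:1, so n(H2) = 1.7377 × 1/2 = 0.86887 mol.
Mass of H2 = 0.86887 mol × 2.016 g/mol = 1.7516 g.
Actual mass collected = 1.7516 g × 0.798 = 1.3978 g.

1.398 g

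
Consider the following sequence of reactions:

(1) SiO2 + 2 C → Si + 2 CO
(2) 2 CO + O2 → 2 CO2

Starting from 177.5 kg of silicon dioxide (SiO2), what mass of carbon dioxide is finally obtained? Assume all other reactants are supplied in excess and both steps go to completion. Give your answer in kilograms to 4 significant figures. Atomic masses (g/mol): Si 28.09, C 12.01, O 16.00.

M(SiO2) = 28.09 + 2(16.00) = 60.09 g/mol.
M(CO2) = 12.01 + 2(16.00) = 44.01 g/mol.
177.5 kg = 177500 g.
n(SiO2) = 177500 / 60.09 = 2953.9 mol.
Step 1 gives a 1:2 ratio of SiO2 to CO, so n(CO) = 5907.8 mol.
In step 2 the CO:CO2 ratio is 2:2, so n(CO2) = 5907.8 mol.
Mass of CO2 = 5907.8 × 44.01 = 260000 g = 260.0 kg.

260.0 kg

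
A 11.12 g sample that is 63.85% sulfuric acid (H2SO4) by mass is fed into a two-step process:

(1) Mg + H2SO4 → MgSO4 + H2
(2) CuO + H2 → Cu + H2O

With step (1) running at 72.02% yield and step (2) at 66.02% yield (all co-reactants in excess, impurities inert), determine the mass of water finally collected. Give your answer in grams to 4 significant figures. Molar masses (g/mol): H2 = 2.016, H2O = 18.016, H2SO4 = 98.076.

0.6201 g

Pure H2SO4 = 11.12 × 0.6385 = 7.1001 g.
n(H2SO4) = 7.1001 / 98.076 = 0.072394 mol.
Step 1 (H2SO4:H2 = 1:1): theoretical n(H2) = 0.072394 mol; at 72.02% yield, n(H2) = 0.052138 mol.
Step 2 (H2:H2O = 1:1): theoretical n(H2O) = 0.052138 mol, so theoretical mass = 0.052138 × 18.016 = 0.93932 g.
At 66.02% yield, actual mass of H2O = 0.93932 × 0.6602 = 0.62014 g.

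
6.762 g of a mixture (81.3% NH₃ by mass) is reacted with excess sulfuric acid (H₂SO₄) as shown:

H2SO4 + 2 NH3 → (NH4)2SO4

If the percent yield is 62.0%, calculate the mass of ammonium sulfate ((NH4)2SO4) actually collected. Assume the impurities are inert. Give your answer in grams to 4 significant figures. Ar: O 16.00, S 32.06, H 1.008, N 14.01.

13.22 g

Pure NH3 available = 6.762 g × 0.813 = 5.4975 g.
M(NH3) = 14.01 + 3(1.008) = 17.034 g/mol.
M((NH4)2SO4) = 2(14.01) + 8(1.008) + 32.06 + 4(16.00) = 132.144 g/mol.
n(NH3) = 5.4975 g / 17.034 g/mol = 0.32274 mol.
From the equation the NH3:(NH4)2SO4 mole ratio is 2:1, so n((NH4)2SO4) = 0.32274 × 1/2 = 0.16137 mol.
Mass of (NH4)2SO4 = 0.16137 mol × 132.144 g/mol = 21.324 g.
Actual mass collected = 21.324 g × 0.620 = 13.221 g.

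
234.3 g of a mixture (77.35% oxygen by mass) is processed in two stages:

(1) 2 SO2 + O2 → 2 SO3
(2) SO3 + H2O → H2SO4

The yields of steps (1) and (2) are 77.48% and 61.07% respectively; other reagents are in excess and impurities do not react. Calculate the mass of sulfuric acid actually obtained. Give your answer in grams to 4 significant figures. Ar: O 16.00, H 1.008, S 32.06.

Pure O2 = 234.3 × 0.7735 = 181.23 g.
M(O2) = 2(16.00) = 32.00 g/mol.
M(H2SO4) = 2(1.008) + 32.06 + 4(16.00) = 98.076 g/mol.
n(O2) = 181.23 / 32.00 = 5.6635 mol.
Step 1 (O2:SO3 = 1:2): theoretical n(SO3) = 11.327 mol; at 77.48% yield, n(SO3) = 8.7761 mol.
Step 2 (SO3:H2SO4 = 1:1): theoretical n(H2SO4) = 8.7761 mol, so theoretical mass = 8.7761 × 98.076 = 860.73 g.
At 61.07% yield, actual mass of H2SO4 = 860.73 × 0.6107 = 525.65 g.

525.6 g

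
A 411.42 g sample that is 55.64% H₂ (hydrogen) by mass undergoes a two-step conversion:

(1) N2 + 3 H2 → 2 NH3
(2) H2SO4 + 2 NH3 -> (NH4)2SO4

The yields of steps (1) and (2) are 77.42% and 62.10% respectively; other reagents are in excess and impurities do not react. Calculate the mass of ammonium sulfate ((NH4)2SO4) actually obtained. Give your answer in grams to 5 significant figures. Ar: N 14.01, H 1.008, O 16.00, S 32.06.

2404.7 g

Pure H2 = 411.42 × 0.5564 = 228.914 g.
M(H2) = 2(1.008) = 2.016 g/mol.
M((NH4)2SO4) = 2(14.01) + 8(1.008) + 32.06 + 4(16.00) = 132.144 g/mol.
n(H2) = 228.914 / 2.016 = 113.549 mol.
Step 1 (H2:NH3 = 3:2): theoretical n(NH3) = 75.6991 mol; at 77.42% yield, n(NH3) = 58.6062 mol.
Step 2 (NH3:(NH4)2SO4 = 2:1): theoretical n((NH4)2SO4) = 29.3031 mol, so theoretical mass = 29.3031 × 132.144 = 3872.23 g.
At 62.10% yield, actual mass of (NH4)2SO4 = 3872.23 × 0.6210 = 2404.66 g.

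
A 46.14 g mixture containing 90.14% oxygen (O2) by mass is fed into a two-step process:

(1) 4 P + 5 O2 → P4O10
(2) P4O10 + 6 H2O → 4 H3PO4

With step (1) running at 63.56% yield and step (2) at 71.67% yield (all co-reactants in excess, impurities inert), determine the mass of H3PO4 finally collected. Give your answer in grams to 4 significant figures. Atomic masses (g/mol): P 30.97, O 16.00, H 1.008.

Pure O2 = 46.14 × 0.9014 = 41.591 g.
M(O2) = 2(16.00) = 32.00 g/mol.
M(H3PO4) = 3(1.008) + 30.97 + 4(16.00) = 97.994 g/mol.
n(O2) = 41.591 / 32.00 = 1.2997 mol.
Step 1 (O2:P4O10 = 5:1): theoretical n(P4O10) = 0.25994 mol; at 63.56% yield, n(P4O10) = 0.16522 mol.
Step 2 (P4O10:H3PO4 = 1:4): theoretical n(H3PO4) = 0.66087 mol, so theoretical mass = 0.66087 × 97.994 = 64.762 g.
At 71.67% yield, actual mass of H3PO4 = 64.762 × 0.7167 = 46.415 g.

46.41 g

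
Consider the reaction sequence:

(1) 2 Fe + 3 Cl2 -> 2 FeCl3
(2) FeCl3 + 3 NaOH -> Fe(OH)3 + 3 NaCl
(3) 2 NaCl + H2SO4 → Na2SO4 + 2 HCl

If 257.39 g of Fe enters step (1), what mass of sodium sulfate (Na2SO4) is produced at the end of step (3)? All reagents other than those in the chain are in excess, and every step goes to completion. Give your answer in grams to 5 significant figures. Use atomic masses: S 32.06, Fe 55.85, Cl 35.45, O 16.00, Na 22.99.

M(Fe) = 55.85 g/mol.
M(Na2SO4) = 2(22.99) + 32.06 + 4(16.00) = 142.04 g/mol.
n(Fe) = 257.39 / 55.85 = 4.60859 mol.
Reaction (1): Fe→FeCl3 ratio 2:2 ⇒ n(FeCl3) = 4.60859 mol.
Reaction (2): FeCl3→NaCl ratio 1:3 ⇒ n(NaCl) = 13.8258 mol.
Reaction (3): NaCl→Na2SO4 ratio 2:1 ⇒ n(Na2SO4) = 6.91289 mol.
Mass of Na2SO4 = 6.91289 × 142.04 = 981.907 g.

981.91 g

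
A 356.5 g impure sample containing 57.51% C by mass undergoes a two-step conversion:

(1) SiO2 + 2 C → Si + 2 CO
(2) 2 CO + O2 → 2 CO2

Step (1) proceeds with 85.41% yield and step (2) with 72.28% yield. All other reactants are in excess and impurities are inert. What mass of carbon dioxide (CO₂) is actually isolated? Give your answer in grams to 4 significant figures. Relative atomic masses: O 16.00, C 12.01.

463.8 g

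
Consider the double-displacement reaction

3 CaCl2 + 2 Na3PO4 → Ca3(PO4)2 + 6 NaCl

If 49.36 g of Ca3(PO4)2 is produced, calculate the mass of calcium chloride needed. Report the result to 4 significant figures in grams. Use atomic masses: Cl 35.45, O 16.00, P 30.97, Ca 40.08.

M(Ca3(PO4)2) = 3(40.08) + 2(30.97) + 8(16.00) = 310.18 g/mol.
M(CaCl2) = 40.08 + 2(35.45) = 110.98 g/mol.
n(Ca3(PO4)2) = 49.360 g / 310.18 g/mol = 0.15913 mol.
From the equation the Ca3(PO4)2:CaCl2 mole ratio is 1:3, so n(CaCl2) = 0.15913 × 3/1 = 0.47740 mol.
Mass of CaCl2 = 0.47740 mol × 110.98 g/mol = 52.982 g.

52.98 g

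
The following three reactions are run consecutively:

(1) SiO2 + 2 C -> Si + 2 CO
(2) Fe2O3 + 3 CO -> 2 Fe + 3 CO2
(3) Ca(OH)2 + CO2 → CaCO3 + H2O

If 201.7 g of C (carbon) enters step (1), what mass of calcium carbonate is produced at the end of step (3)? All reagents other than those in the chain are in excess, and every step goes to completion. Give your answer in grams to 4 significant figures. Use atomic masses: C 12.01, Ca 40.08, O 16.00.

M(C) = 12.01 g/mol.
M(CaCO3) = 40.08 + 12.01 + 3(16.00) = 100.09 g/mol.
n(C) = 201.7 / 12.01 = 16.794 mol.
Reaction (1): C→CO ratio 2:2 ⇒ n(CO) = 16.794 mol.
Reaction (2): CO→CO2 ratio 3:3 ⇒ n(CO2) = 16.794 mol.
Reaction (3): CO2→CaCO3 ratio 1:1 ⇒ n(CaCO3) = 16.794 mol.
Mass of CaCO3 = 16.794 × 100.09 = 1680.9 g.

1681 g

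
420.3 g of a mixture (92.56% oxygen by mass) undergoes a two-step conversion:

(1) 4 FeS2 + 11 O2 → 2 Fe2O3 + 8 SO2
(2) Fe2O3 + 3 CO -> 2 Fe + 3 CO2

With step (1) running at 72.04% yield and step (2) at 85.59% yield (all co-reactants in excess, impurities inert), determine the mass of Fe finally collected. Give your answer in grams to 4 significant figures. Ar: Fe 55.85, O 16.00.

Pure O2 = 420.3 × 0.9256 = 389.03 g.
M(O2) = 2(16.00) = 32.00 g/mol.
M(Fe) = 55.85 g/mol.
n(O2) = 389.03 / 32.00 = 12.157 mol.
Step 1 (O2:Fe2O3 = 11:2): theoretical n(Fe2O3) = 2.2104 mol; at 72.04% yield, n(Fe2O3) = 1.5924 mol.
Step 2 (Fe2O3:Fe = 1:2): theoretical n(Fe) = 3.1847 mol, so theoretical mass = 3.1847 × 55.85 = 177.87 g.
At 85.59% yield, actual mass of Fe = 177.87 × 0.8559 = 152.24 g.

152.2 g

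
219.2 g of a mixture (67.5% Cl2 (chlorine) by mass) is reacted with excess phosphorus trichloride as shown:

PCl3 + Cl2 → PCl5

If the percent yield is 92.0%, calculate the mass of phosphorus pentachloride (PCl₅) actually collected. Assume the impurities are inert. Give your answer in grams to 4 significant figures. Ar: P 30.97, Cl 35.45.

Pure Cl2 available = 219.2 g × 0.675 = 147.96 g.
M(Cl2) = 2(35.45) = 70.90 g/mol.
M(PCl5) = 30.97 + 5(35.45) = 208.22 g/mol.
n(Cl2) = 147.96 g / 70.90 g/mol = 2.0869 mol.
From the equation the Cl2:PCl5 mole ratio is 1:1, so n(PCl5) = 2.0869 × 1/1 = 2.0869 mol.
Mass of PCl5 = 2.0869 mol × 208.22 g/mol = 434.53 g.
Actual mass collected = 434.53 g × 0.920 = 399.77 g.

399.8 g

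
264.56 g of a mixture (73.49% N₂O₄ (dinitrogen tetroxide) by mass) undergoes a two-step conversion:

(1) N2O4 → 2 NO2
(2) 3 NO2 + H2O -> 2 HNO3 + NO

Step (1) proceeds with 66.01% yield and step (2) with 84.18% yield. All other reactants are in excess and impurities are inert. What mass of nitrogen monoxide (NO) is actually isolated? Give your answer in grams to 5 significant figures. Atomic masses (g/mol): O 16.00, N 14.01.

23.489 g

Pure N2O4 = 264.56 × 0.7349 = 194.425 g.
M(N2O4) = 2(14.01) + 4(16.00) = 92.02 g/mol.
M(NO) = 14.01 + 16.00 = 30.01 g/mol.
n(N2O4) = 194.425 / 92.02 = 2.11286 mol.
Step 1 (N2O4:NO2 = 1:2): theoretical n(NO2) = 4.22571 mol; at 66.01% yield, n(NO2) = 2.78939 mol.
Step 2 (NO2:NO = 3:1): theoretical n(NO) = 0.929798 mol, so theoretical mass = 0.929798 × 30.01 = 27.9032 g.
At 84.18% yield, actual mass of NO = 27.9032 × 0.8418 = 23.4889 g.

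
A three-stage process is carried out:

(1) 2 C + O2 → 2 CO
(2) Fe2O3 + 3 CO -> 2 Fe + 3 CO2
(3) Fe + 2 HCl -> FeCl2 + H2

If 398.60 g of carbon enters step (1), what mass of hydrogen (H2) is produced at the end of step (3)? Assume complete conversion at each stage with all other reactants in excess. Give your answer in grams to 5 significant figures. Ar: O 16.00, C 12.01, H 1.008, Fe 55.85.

44.606 g

M(C) = 12.01 g/mol.
M(H2) = 2(1.008) = 2.016 g/mol.
n(C) = 398.60 / 12.01 = 33.1890 mol.
Reaction (1): C→CO ratio 2:2 ⇒ n(CO) = 33.1890 mol.
Reaction (2): CO→Fe ratio 3:2 ⇒ n(Fe) = 22.1260 mol.
Reaction (3): Fe→H2 ratio 1:1 ⇒ n(H2) = 22.1260 mol.
Mass of H2 = 22.1260 × 2.016 = 44.6060 g.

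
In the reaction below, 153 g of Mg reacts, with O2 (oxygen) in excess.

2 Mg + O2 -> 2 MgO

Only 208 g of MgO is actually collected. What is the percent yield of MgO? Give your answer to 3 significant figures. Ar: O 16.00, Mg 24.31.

82.0 %

M(Mg) = 24.31 g/mol.
M(MgO) = 24.31 + 16.00 = 40.31 g/mol.
n(Mg) = 153.0 g / 24.31 g/mol = 6.294 mol.
From the equation the Mg:MgO mole ratio is 2:2, so n(MgO) = 6.294 × 2/2 = 6.294 mol.
Mass of MgO = 6.294 mol × 40.31 g/mol = 253.7 g.
This is the theoretical yield. Percent yield = 208 g / 253.7 g × 100% = 81.99%.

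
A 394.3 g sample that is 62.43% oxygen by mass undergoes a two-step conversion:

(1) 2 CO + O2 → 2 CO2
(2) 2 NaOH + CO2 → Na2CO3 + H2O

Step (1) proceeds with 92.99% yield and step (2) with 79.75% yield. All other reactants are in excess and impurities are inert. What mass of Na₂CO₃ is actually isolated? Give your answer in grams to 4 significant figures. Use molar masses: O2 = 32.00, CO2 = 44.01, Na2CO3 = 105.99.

1209 g

Pure O2 = 394.3 × 0.6243 = 246.16 g.
n(O2) = 246.16 / 32.00 = 7.6925 mol.
Step 1 (O2:CO2 = 1:2): theoretical n(CO2) = 15.385 mol; at 92.99% yield, n(CO2) = 14.307 mol.
Step 2 (CO2:Na2CO3 = 1:1): theoretical n(Na2CO3) = 14.307 mol, so theoretical mass = 14.307 × 105.99 = 1516.4 g.
At 79.75% yield, actual mass of Na2CO3 = 1516.4 × 0.7975 = 1209.3 g.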